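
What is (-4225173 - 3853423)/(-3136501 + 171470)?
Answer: 8078596/2965031 ≈ 2.7246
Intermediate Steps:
(-4225173 - 3853423)/(-3136501 + 171470) = -8078596/(-2965031) = -8078596*(-1/2965031) = 8078596/2965031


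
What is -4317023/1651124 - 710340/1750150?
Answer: -872829722561/288971466860 ≈ -3.0205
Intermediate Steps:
-4317023/1651124 - 710340/1750150 = -4317023*1/1651124 - 710340*1/1750150 = -4317023/1651124 - 71034/175015 = -872829722561/288971466860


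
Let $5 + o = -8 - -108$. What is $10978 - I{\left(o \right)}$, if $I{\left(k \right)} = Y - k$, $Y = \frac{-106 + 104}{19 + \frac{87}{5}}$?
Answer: $\frac{1007648}{91} \approx 11073.0$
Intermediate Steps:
$Y = - \frac{5}{91}$ ($Y = - \frac{2}{19 + 87 \cdot \frac{1}{5}} = - \frac{2}{19 + \frac{87}{5}} = - \frac{2}{\frac{182}{5}} = \left(-2\right) \frac{5}{182} = - \frac{5}{91} \approx -0.054945$)
$o = 95$ ($o = -5 - -100 = -5 + \left(-8 + 108\right) = -5 + 100 = 95$)
$I{\left(k \right)} = - \frac{5}{91} - k$
$10978 - I{\left(o \right)} = 10978 - \left(- \frac{5}{91} - 95\right) = 10978 - - \frac{8650}{91} = 10978 + \frac{8650}{91} = \frac{1007648}{91}$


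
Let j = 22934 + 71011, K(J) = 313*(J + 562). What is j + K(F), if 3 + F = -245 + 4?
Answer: 193479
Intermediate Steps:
F = -244 (F = -3 + (-245 + 4) = -3 - 241 = -244)
K(J) = 175906 + 313*J (K(J) = 313*(562 + J) = 175906 + 313*J)
j = 93945
j + K(F) = 93945 + (175906 + 313*(-244)) = 93945 + (175906 - 76372) = 93945 + 99534 = 193479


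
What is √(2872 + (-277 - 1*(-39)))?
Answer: √2634 ≈ 51.323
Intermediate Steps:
√(2872 + (-277 - 1*(-39))) = √(2872 + (-277 + 39)) = √(2872 - 238) = √2634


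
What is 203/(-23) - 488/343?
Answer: -80853/7889 ≈ -10.249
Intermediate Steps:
203/(-23) - 488/343 = 203*(-1/23) - 488*1/343 = -203/23 - 488/343 = -80853/7889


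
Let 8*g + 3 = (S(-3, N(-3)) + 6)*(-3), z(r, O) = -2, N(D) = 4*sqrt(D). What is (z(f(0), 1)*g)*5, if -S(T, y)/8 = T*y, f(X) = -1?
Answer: 105/4 + 360*I*sqrt(3) ≈ 26.25 + 623.54*I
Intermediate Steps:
S(T, y) = -8*T*y
g = -21/8 - 36*I*sqrt(3) (g = -3/8 + ((-8*(-3)*4*sqrt(-3) + 6)*(-3))/8 = -3/8 + ((-8*(-3)*4*(I*sqrt(3)) + 6)*(-3))/8 = -3/8 + ((-8*(-3)*4*I*sqrt(3) + 6)*(-3))/8 = -3/8 + ((96*I*sqrt(3) + 6)*(-3))/8 = -3/8 + ((6 + 96*I*sqrt(3))*(-3))/8 = -3/8 + (-18 - 288*I*sqrt(3))/8 = -3/8 + (-9/4 - 36*I*sqrt(3)) = -21/8 - 36*I*sqrt(3) ≈ -2.625 - 62.354*I)
(z(f(0), 1)*g)*5 = -2*(-21/8 - 36*I*sqrt(3))*5 = (21/4 + 72*I*sqrt(3))*5 = 105/4 + 360*I*sqrt(3)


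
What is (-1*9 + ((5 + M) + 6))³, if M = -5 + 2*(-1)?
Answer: -125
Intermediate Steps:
M = -7 (M = -5 - 2 = -7)
(-1*9 + ((5 + M) + 6))³ = (-1*9 + ((5 - 7) + 6))³ = (-9 + (-2 + 6))³ = (-9 + 4)³ = (-5)³ = -125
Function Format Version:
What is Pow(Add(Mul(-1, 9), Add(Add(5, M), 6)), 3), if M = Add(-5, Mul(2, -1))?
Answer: -125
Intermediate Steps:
M = -7 (M = Add(-5, -2) = -7)
Pow(Add(Mul(-1, 9), Add(Add(5, M), 6)), 3) = Pow(Add(Mul(-1, 9), Add(Add(5, -7), 6)), 3) = Pow(Add(-9, Add(-2, 6)), 3) = Pow(Add(-9, 4), 3) = Pow(-5, 3) = -125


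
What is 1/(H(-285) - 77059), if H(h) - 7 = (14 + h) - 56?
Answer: -1/77379 ≈ -1.2923e-5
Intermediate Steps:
H(h) = -35 + h (H(h) = 7 + ((14 + h) - 56) = 7 + (-42 + h) = -35 + h)
1/(H(-285) - 77059) = 1/((-35 - 285) - 77059) = 1/(-320 - 77059) = 1/(-77379) = -1/77379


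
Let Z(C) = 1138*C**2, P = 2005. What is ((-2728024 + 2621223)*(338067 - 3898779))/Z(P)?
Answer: 190143801156/2287394225 ≈ 83.127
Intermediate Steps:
((-2728024 + 2621223)*(338067 - 3898779))/Z(P) = ((-2728024 + 2621223)*(338067 - 3898779))/((1138*2005**2)) = (-106801*(-3560712))/((1138*4020025)) = 380287602312/4574788450 = 380287602312*(1/4574788450) = 190143801156/2287394225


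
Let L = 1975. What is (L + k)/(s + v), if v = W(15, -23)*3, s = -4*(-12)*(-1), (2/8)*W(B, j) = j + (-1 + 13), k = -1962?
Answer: -13/180 ≈ -0.072222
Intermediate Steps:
W(B, j) = 48 + 4*j (W(B, j) = 4*(j + (-1 + 13)) = 4*(j + 12) = 4*(12 + j) = 48 + 4*j)
s = -48 (s = 48*(-1) = -48)
v = -132 (v = (48 + 4*(-23))*3 = (48 - 92)*3 = -44*3 = -132)
(L + k)/(s + v) = (1975 - 1962)/(-48 - 132) = 13/(-180) = 13*(-1/180) = -13/180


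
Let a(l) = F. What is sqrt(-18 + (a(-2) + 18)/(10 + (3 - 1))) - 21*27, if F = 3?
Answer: -567 + I*sqrt(65)/2 ≈ -567.0 + 4.0311*I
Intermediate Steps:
a(l) = 3
sqrt(-18 + (a(-2) + 18)/(10 + (3 - 1))) - 21*27 = sqrt(-18 + (3 + 18)/(10 + (3 - 1))) - 21*27 = sqrt(-18 + 21/(10 + 2)) - 567 = sqrt(-18 + 21/12) - 567 = sqrt(-18 + 21*(1/12)) - 567 = sqrt(-18 + 7/4) - 567 = sqrt(-65/4) - 567 = I*sqrt(65)/2 - 567 = -567 + I*sqrt(65)/2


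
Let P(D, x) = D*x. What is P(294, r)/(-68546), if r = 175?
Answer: -25725/34273 ≈ -0.75059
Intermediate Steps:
P(294, r)/(-68546) = (294*175)/(-68546) = 51450*(-1/68546) = -25725/34273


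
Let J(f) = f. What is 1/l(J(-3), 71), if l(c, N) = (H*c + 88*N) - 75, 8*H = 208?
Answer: 1/6095 ≈ 0.00016407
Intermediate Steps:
H = 26 (H = (1/8)*208 = 26)
l(c, N) = -75 + 26*c + 88*N (l(c, N) = (26*c + 88*N) - 75 = -75 + 26*c + 88*N)
1/l(J(-3), 71) = 1/(-75 + 26*(-3) + 88*71) = 1/(-75 - 78 + 6248) = 1/6095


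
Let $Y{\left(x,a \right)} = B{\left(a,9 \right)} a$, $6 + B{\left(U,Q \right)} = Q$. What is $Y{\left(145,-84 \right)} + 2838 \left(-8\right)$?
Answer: $-22956$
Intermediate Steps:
$B{\left(U,Q \right)} = -6 + Q$
$Y{\left(x,a \right)} = 3 a$ ($Y{\left(x,a \right)} = \left(-6 + 9\right) a = 3 a$)
$Y{\left(145,-84 \right)} + 2838 \left(-8\right) = 3 \left(-84\right) + 2838 \left(-8\right) = -252 - 22704 = -22956$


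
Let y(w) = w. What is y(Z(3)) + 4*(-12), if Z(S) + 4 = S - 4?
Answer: -53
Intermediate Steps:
Z(S) = -8 + S (Z(S) = -4 + (S - 4) = -4 + (-4 + S) = -8 + S)
y(Z(3)) + 4*(-12) = (-8 + 3) + 4*(-12) = -5 - 48 = -53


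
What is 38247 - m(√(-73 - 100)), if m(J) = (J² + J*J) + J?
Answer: 38593 - I*√173 ≈ 38593.0 - 13.153*I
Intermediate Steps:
m(J) = J + 2*J² (m(J) = (J² + J²) + J = 2*J² + J = J + 2*J²)
38247 - m(√(-73 - 100)) = 38247 - √(-73 - 100)*(1 + 2*√(-73 - 100)) = 38247 - √(-173)*(1 + 2*√(-173)) = 38247 - I*√173*(1 + 2*(I*√173)) = 38247 - I*√173*(1 + 2*I*√173)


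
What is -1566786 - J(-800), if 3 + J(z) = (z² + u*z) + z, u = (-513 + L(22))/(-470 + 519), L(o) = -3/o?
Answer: -1193540437/539 ≈ -2.2144e+6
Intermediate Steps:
u = -11289/1078 (u = (-513 - 3/22)/(-470 + 519) = (-513 - 3*1/22)/49 = (-513 - 3/22)*(1/49) = -11289/22*1/49 = -11289/1078 ≈ -10.472)
J(z) = -3 + z² - 10211*z/1078 (J(z) = -3 + ((z² - 11289*z/1078) + z) = -3 + (z² - 10211*z/1078) = -3 + z² - 10211*z/1078)
-1566786 - J(-800) = -1566786 - (-3 + (-800)² - 10211/1078*(-800)) = -1566786 - (-3 + 640000 + 4084400/539) = -1566786 - 1*349042783/539 = -1566786 - 349042783/539 = -1193540437/539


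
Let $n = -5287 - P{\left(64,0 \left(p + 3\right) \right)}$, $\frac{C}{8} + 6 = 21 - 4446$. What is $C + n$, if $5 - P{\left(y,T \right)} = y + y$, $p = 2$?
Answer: $-40612$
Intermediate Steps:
$P{\left(y,T \right)} = 5 - 2 y$ ($P{\left(y,T \right)} = 5 - \left(y + y\right) = 5 - 2 y$)
$C = -35448$ ($C = -48 + 8 \left(21 - 4446\right) = -48 + 8 \left(-4425\right) = -48 - 35400 = -35448$)
$n = -5164$ ($n = -5287 - \left(5 - 128\right) = -5287 - -123 = -5287 + 123 = -5164$)
$C + n = -35448 - 5164 = -40612$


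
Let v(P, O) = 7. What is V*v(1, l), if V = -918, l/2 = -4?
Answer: -6426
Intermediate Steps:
l = -8 (l = 2*(-4) = -8)
V*v(1, l) = -918*7 = -6426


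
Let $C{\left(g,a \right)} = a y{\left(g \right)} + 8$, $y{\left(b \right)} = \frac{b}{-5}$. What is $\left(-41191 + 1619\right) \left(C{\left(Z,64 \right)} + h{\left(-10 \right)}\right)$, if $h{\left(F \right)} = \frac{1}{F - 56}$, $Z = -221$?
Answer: $- \frac{18522446254}{165} \approx -1.1226 \cdot 10^{8}$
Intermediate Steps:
$y{\left(b \right)} = - \frac{b}{5}$ ($y{\left(b \right)} = b \left(- \frac{1}{5}\right) = - \frac{b}{5}$)
$C{\left(g,a \right)} = 8 - \frac{a g}{5}$ ($C{\left(g,a \right)} = a \left(- \frac{g}{5}\right) + 8 = - \frac{a g}{5} + 8 = 8 - \frac{a g}{5}$)
$h{\left(F \right)} = \frac{1}{-56 + F}$ ($h{\left(F \right)} = \frac{1}{F - 56} = \frac{1}{-56 + F}$)
$\left(-41191 + 1619\right) \left(C{\left(Z,64 \right)} + h{\left(-10 \right)}\right) = \left(-41191 + 1619\right) \left(\left(8 - \frac{64}{5} \left(-221\right)\right) + \frac{1}{-56 - 10}\right) = - 39572 \left(\left(8 + \frac{14144}{5}\right) + \frac{1}{-66}\right) = - 39572 \left(\frac{14184}{5} - \frac{1}{66}\right) = \left(-39572\right) \frac{936139}{330} = - \frac{18522446254}{165}$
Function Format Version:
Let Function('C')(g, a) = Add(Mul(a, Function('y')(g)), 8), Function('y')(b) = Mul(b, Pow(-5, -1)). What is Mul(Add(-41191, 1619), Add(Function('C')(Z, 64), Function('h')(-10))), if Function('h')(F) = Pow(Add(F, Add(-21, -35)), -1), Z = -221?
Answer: Rational(-18522446254, 165) ≈ -1.1226e+8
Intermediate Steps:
Function('y')(b) = Mul(Rational(-1, 5), b) (Function('y')(b) = Mul(b, Rational(-1, 5)) = Mul(Rational(-1, 5), b))
Function('C')(g, a) = Add(8, Mul(Rational(-1, 5), a, g)) (Function('C')(g, a) = Add(Mul(a, Mul(Rational(-1, 5), g)), 8) = Add(Mul(Rational(-1, 5), a, g), 8) = Add(8, Mul(Rational(-1, 5), a, g)))
Function('h')(F) = Pow(Add(-56, F), -1) (Function('h')(F) = Pow(Add(F, -56), -1) = Pow(Add(-56, F), -1))
Mul(Add(-41191, 1619), Add(Function('C')(Z, 64), Function('h')(-10))) = Mul(Add(-41191, 1619), Add(Add(8, Mul(Rational(-1, 5), 64, -221)), Pow(Add(-56, -10), -1))) = Mul(-39572, Add(Add(8, Rational(14144, 5)), Pow(-66, -1))) = Mul(-39572, Add(Rational(14184, 5), Rational(-1, 66))) = Mul(-39572, Rational(936139, 330)) = Rational(-18522446254, 165)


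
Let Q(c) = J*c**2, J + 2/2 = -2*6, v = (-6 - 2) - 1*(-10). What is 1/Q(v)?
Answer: -1/52 ≈ -0.019231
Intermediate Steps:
v = 2 (v = -8 + 10 = 2)
J = -13 (J = -1 - 2*6 = -1 - 12 = -13)
Q(c) = -13*c**2
1/Q(v) = 1/(-13*2**2) = 1/(-13*4) = 1/(-52) = -1/52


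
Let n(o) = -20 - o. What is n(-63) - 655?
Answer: -612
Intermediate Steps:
n(-63) - 655 = (-20 - 1*(-63)) - 655 = (-20 + 63) - 655 = 43 - 655 = -612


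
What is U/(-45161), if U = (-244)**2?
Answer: -59536/45161 ≈ -1.3183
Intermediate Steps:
U = 59536
U/(-45161) = 59536/(-45161) = 59536*(-1/45161) = -59536/45161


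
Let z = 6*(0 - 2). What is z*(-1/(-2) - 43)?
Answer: 510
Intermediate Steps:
z = -12 (z = 6*(-2) = -12)
z*(-1/(-2) - 43) = -12*(-1/(-2) - 43) = -12*(-1*(-1/2) - 43) = -12*(1/2 - 43) = -12*(-85/2) = 510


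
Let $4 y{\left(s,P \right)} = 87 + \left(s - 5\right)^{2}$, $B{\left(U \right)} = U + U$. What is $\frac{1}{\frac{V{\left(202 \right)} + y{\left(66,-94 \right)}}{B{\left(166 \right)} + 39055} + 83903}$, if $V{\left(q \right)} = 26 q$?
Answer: $\frac{13129}{1101564555} \approx 1.1918 \cdot 10^{-5}$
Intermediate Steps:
$B{\left(U \right)} = 2 U$
$y{\left(s,P \right)} = \frac{87}{4} + \frac{\left(-5 + s\right)^{2}}{4}$ ($y{\left(s,P \right)} = \frac{87 + \left(s - 5\right)^{2}}{4} = \frac{87 + \left(-5 + s\right)^{2}}{4} = \frac{87}{4} + \frac{\left(-5 + s\right)^{2}}{4}$)
$\frac{1}{\frac{V{\left(202 \right)} + y{\left(66,-94 \right)}}{B{\left(166 \right)} + 39055} + 83903} = \frac{1}{\frac{26 \cdot 202 + \left(\frac{87}{4} + \frac{\left(-5 + 66\right)^{2}}{4}\right)}{2 \cdot 166 + 39055} + 83903} = \frac{1}{\frac{5252 + \left(\frac{87}{4} + \frac{61^{2}}{4}\right)}{332 + 39055} + 83903} = \frac{1}{\frac{5252 + \left(\frac{87}{4} + \frac{1}{4} \cdot 3721\right)}{39387} + 83903} = \frac{1}{\left(5252 + \left(\frac{87}{4} + \frac{3721}{4}\right)\right) \frac{1}{39387} + 83903} = \frac{1}{\left(5252 + 952\right) \frac{1}{39387} + 83903} = \frac{1}{6204 \cdot \frac{1}{39387} + 83903} = \frac{1}{\frac{2068}{13129} + 83903} = \frac{1}{\frac{1101564555}{13129}} = \frac{13129}{1101564555}$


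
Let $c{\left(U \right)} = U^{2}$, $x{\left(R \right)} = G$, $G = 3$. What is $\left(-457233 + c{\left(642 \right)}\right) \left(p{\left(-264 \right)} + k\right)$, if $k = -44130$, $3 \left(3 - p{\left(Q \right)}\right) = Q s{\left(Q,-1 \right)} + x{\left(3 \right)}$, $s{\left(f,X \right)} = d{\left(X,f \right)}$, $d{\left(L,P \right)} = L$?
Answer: $1992770904$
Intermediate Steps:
$s{\left(f,X \right)} = X$
$x{\left(R \right)} = 3$
$p{\left(Q \right)} = 2 + \frac{Q}{3}$ ($p{\left(Q \right)} = 3 - \frac{Q \left(-1\right) + 3}{3} = 3 - \frac{- Q + 3}{3} = 3 - \frac{3 - Q}{3} = 3 + \left(-1 + \frac{Q}{3}\right) = 2 + \frac{Q}{3}$)
$\left(-457233 + c{\left(642 \right)}\right) \left(p{\left(-264 \right)} + k\right) = \left(-457233 + 642^{2}\right) \left(\left(2 + \frac{1}{3} \left(-264\right)\right) - 44130\right) = \left(-457233 + 412164\right) \left(\left(2 - 88\right) - 44130\right) = - 45069 \left(-86 - 44130\right) = \left(-45069\right) \left(-44216\right) = 1992770904$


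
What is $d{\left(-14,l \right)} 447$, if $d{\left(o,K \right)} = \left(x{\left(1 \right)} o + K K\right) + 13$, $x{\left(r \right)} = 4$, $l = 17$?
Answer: $109962$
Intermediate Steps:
$d{\left(o,K \right)} = 13 + K^{2} + 4 o$ ($d{\left(o,K \right)} = \left(4 o + K K\right) + 13 = \left(4 o + K^{2}\right) + 13 = \left(K^{2} + 4 o\right) + 13 = 13 + K^{2} + 4 o$)
$d{\left(-14,l \right)} 447 = \left(13 + 17^{2} + 4 \left(-14\right)\right) 447 = \left(13 + 289 - 56\right) 447 = 246 \cdot 447 = 109962$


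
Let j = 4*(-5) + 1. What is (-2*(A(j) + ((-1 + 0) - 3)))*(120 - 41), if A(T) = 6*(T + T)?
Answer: 36656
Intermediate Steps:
j = -19 (j = -20 + 1 = -19)
A(T) = 12*T (A(T) = 6*(2*T) = 12*T)
(-2*(A(j) + ((-1 + 0) - 3)))*(120 - 41) = (-2*(12*(-19) + ((-1 + 0) - 3)))*(120 - 41) = -2*(-228 + (-1 - 3))*79 = -2*(-228 - 4)*79 = -2*(-232)*79 = 464*79 = 36656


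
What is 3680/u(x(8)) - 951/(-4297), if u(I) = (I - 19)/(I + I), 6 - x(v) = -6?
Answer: -379504383/30079 ≈ -12617.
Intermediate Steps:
x(v) = 12 (x(v) = 6 - 1*(-6) = 6 + 6 = 12)
u(I) = (-19 + I)/(2*I) (u(I) = (-19 + I)/((2*I)) = (-19 + I)*(1/(2*I)) = (-19 + I)/(2*I))
3680/u(x(8)) - 951/(-4297) = 3680/(((1/2)*(-19 + 12)/12)) - 951/(-4297) = 3680/(((1/2)*(1/12)*(-7))) - 951*(-1/4297) = 3680/(-7/24) + 951/4297 = 3680*(-24/7) + 951/4297 = -88320/7 + 951/4297 = -379504383/30079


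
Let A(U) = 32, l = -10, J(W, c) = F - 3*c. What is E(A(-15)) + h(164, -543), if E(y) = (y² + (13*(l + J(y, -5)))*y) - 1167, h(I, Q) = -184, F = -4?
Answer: 89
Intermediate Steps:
J(W, c) = -4 - 3*c
E(y) = -1167 + y² + 13*y (E(y) = (y² + (13*(-10 + (-4 - 3*(-5))))*y) - 1167 = (y² + (13*(-10 + (-4 + 15)))*y) - 1167 = (y² + (13*(-10 + 11))*y) - 1167 = (y² + (13*1)*y) - 1167 = (y² + 13*y) - 1167 = -1167 + y² + 13*y)
E(A(-15)) + h(164, -543) = (-1167 + 32² + 13*32) - 184 = (-1167 + 1024 + 416) - 184 = 273 - 184 = 89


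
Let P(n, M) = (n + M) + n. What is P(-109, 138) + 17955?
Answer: 17875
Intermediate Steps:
P(n, M) = M + 2*n (P(n, M) = (M + n) + n = M + 2*n)
P(-109, 138) + 17955 = (138 + 2*(-109)) + 17955 = (138 - 218) + 17955 = -80 + 17955 = 17875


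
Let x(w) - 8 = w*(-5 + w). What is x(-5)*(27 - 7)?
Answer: 1160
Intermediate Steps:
x(w) = 8 + w*(-5 + w)
x(-5)*(27 - 7) = (8 + (-5)² - 5*(-5))*(27 - 7) = (8 + 25 + 25)*20 = 58*20 = 1160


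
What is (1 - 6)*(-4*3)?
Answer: 60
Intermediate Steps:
(1 - 6)*(-4*3) = -5*(-12) = 60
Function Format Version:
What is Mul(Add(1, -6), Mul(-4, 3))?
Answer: 60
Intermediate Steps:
Mul(Add(1, -6), Mul(-4, 3)) = Mul(-5, -12) = 60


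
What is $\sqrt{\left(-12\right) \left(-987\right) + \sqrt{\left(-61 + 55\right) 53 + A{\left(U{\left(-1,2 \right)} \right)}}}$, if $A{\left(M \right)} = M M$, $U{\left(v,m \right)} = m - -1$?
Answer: $\sqrt{11844 + i \sqrt{309}} \approx 108.83 + 0.0808 i$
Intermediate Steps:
$U{\left(v,m \right)} = 1 + m$ ($U{\left(v,m \right)} = m + 1 = 1 + m$)
$A{\left(M \right)} = M^{2}$
$\sqrt{\left(-12\right) \left(-987\right) + \sqrt{\left(-61 + 55\right) 53 + A{\left(U{\left(-1,2 \right)} \right)}}} = \sqrt{\left(-12\right) \left(-987\right) + \sqrt{\left(-61 + 55\right) 53 + \left(1 + 2\right)^{2}}} = \sqrt{11844 + \sqrt{\left(-6\right) 53 + 3^{2}}} = \sqrt{11844 + \sqrt{-318 + 9}} = \sqrt{11844 + \sqrt{-309}} = \sqrt{11844 + i \sqrt{309}}$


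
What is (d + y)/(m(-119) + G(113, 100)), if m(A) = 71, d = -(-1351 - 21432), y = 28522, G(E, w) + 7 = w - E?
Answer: 51305/51 ≈ 1006.0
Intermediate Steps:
G(E, w) = -7 + w - E (G(E, w) = -7 + (w - E) = -7 + w - E)
d = 22783 (d = -1*(-22783) = 22783)
(d + y)/(m(-119) + G(113, 100)) = (22783 + 28522)/(71 + (-7 + 100 - 1*113)) = 51305/(71 + (-7 + 100 - 113)) = 51305/(71 - 20) = 51305/51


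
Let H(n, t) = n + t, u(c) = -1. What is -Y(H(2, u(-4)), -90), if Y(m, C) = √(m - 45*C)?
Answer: -√4051 ≈ -63.647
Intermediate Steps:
-Y(H(2, u(-4)), -90) = -√((2 - 1) - 45*(-90)) = -√(1 + 4050) = -√4051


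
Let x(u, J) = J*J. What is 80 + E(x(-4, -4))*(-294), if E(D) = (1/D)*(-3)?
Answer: 1081/8 ≈ 135.13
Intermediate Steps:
x(u, J) = J²
E(D) = -3/D
80 + E(x(-4, -4))*(-294) = 80 - 3/((-4)²)*(-294) = 80 - 3/16*(-294) = 80 + 441/8 = 1081/8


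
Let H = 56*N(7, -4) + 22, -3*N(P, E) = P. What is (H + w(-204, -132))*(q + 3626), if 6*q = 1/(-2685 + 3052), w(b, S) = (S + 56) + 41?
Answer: -3441299243/6606 ≈ -5.2094e+5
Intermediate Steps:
w(b, S) = 97 + S (w(b, S) = (56 + S) + 41 = 97 + S)
N(P, E) = -P/3
q = 1/2202 (q = 1/(6*(-2685 + 3052)) = (1/6)/367 = (1/6)*(1/367) = 1/2202 ≈ 0.00045413)
H = -326/3 (H = 56*(-1/3*7) + 22 = 56*(-7/3) + 22 = -392/3 + 22 = -326/3 ≈ -108.67)
(H + w(-204, -132))*(q + 3626) = (-326/3 + (97 - 132))*(1/2202 + 3626) = (-326/3 - 35)*(7984453/2202) = -431/3*7984453/2202 = -3441299243/6606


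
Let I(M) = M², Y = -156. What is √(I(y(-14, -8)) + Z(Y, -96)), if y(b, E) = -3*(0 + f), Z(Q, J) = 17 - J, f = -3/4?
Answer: √1889/4 ≈ 10.866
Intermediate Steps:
f = -¾ (f = -3*¼ = -¾ ≈ -0.75000)
y(b, E) = 9/4 (y(b, E) = -3*(0 - ¾) = -3*(-¾) = 9/4)
√(I(y(-14, -8)) + Z(Y, -96)) = √((9/4)² + (17 - 1*(-96))) = √(81/16 + (17 + 96)) = √(81/16 + 113) = √(1889/16) = √1889/4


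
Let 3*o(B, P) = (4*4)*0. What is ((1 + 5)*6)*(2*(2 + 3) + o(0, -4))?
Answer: 360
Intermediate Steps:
o(B, P) = 0 (o(B, P) = ((4*4)*0)/3 = (16*0)/3 = (⅓)*0 = 0)
((1 + 5)*6)*(2*(2 + 3) + o(0, -4)) = ((1 + 5)*6)*(2*(2 + 3) + 0) = (6*6)*(2*5 + 0) = 36*(10 + 0) = 36*10 = 360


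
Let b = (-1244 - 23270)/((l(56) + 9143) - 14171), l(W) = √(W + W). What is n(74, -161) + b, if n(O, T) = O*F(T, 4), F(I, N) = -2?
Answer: -452285383/3160084 + 12257*√7/3160084 ≈ -143.11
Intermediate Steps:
l(W) = √2*√W (l(W) = √(2*W) = √2*√W)
n(O, T) = -2*O (n(O, T) = O*(-2) = -2*O)
b = -24514/(-5028 + 4*√7) (b = (-1244 - 23270)/((√2*√56 + 9143) - 14171) = -24514/((√2*(2*√14) + 9143) - 14171) = -24514/((4*√7 + 9143) - 14171) = -24514/((9143 + 4*√7) - 14171) = -24514/(-5028 + 4*√7) ≈ 4.8858)
n(74, -161) + b = -2*74 + (15407049/3160084 + 12257*√7/3160084) = -148 + (15407049/3160084 + 12257*√7/3160084) = -452285383/3160084 + 12257*√7/3160084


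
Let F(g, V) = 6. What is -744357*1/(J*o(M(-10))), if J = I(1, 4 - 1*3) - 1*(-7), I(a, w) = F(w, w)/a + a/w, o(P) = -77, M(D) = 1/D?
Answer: 744357/1078 ≈ 690.50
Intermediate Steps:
M(D) = 1/D
I(a, w) = 6/a + a/w
J = 14 (J = (6/1 + 1/(4 - 1*3)) - 1*(-7) = (6*1 + 1/(4 - 3)) + 7 = (6 + 1/1) + 7 = (6 + 1*1) + 7 = (6 + 1) + 7 = 7 + 7 = 14)
-744357*1/(J*o(M(-10))) = -744357/((-77*14)) = -744357/(-1078) = -744357*(-1/1078) = 744357/1078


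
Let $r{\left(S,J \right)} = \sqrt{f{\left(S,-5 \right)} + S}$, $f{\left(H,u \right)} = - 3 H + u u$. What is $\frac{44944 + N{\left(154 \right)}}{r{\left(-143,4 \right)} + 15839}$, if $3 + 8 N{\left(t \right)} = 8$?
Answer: $\frac{5695023323}{2006988880} - \frac{359557 \sqrt{311}}{2006988880} \approx 2.8344$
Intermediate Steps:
$f{\left(H,u \right)} = u^{2} - 3 H$ ($f{\left(H,u \right)} = - 3 H + u^{2} = u^{2} - 3 H$)
$N{\left(t \right)} = \frac{5}{8}$ ($N{\left(t \right)} = - \frac{3}{8} + \frac{1}{8} \cdot 8 = - \frac{3}{8} + 1 = \frac{5}{8}$)
$r{\left(S,J \right)} = \sqrt{25 - 2 S}$ ($r{\left(S,J \right)} = \sqrt{\left(\left(-5\right)^{2} - 3 S\right) + S} = \sqrt{\left(25 - 3 S\right) + S} = \sqrt{25 - 2 S}$)
$\frac{44944 + N{\left(154 \right)}}{r{\left(-143,4 \right)} + 15839} = \frac{44944 + \frac{5}{8}}{\sqrt{25 - -286} + 15839} = \frac{359557}{8 \left(\sqrt{25 + 286} + 15839\right)} = \frac{359557}{8 \left(\sqrt{311} + 15839\right)} = \frac{359557}{8 \left(15839 + \sqrt{311}\right)}$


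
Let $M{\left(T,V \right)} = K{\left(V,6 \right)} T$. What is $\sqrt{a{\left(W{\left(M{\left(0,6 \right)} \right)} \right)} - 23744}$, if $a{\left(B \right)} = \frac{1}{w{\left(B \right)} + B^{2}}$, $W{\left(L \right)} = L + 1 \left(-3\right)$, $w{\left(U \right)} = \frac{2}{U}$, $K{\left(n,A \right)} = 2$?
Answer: $\frac{i \sqrt{593597}}{5} \approx 154.09 i$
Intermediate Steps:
$M{\left(T,V \right)} = 2 T$
$W{\left(L \right)} = -3 + L$ ($W{\left(L \right)} = L - 3 = -3 + L$)
$a{\left(B \right)} = \frac{1}{B^{2} + \frac{2}{B}}$ ($a{\left(B \right)} = \frac{1}{\frac{2}{B} + B^{2}} = \frac{1}{B^{2} + \frac{2}{B}}$)
$\sqrt{a{\left(W{\left(M{\left(0,6 \right)} \right)} \right)} - 23744} = \sqrt{\frac{-3 + 2 \cdot 0}{2 + \left(-3 + 2 \cdot 0\right)^{3}} - 23744} = \sqrt{\frac{-3 + 0}{2 + \left(-3 + 0\right)^{3}} - 23744} = \sqrt{- \frac{3}{2 + \left(-3\right)^{3}} - 23744} = \sqrt{- \frac{3}{2 - 27} - 23744} = \sqrt{- \frac{3}{-25} - 23744} = \sqrt{\left(-3\right) \left(- \frac{1}{25}\right) - 23744} = \sqrt{\frac{3}{25} - 23744} = \sqrt{- \frac{593597}{25}} = \frac{i \sqrt{593597}}{5}$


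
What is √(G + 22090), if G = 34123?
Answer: √56213 ≈ 237.09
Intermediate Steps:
√(G + 22090) = √(34123 + 22090) = √56213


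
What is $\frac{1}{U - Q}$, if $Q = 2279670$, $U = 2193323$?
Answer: $- \frac{1}{86347} \approx -1.1581 \cdot 10^{-5}$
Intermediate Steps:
$\frac{1}{U - Q} = \frac{1}{2193323 - 2279670} = \frac{1}{-86347} = - \frac{1}{86347}$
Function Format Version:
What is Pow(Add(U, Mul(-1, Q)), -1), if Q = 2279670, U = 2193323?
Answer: Rational(-1, 86347) ≈ -1.1581e-5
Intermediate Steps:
Pow(Add(U, Mul(-1, Q)), -1) = Pow(Add(2193323, Mul(-1, 2279670)), -1) = Pow(Add(2193323, -2279670), -1) = Pow(-86347, -1) = Rational(-1, 86347)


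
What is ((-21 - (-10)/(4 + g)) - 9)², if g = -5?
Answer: 1600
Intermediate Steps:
((-21 - (-10)/(4 + g)) - 9)² = ((-21 - (-10)/(4 - 5)) - 9)² = ((-21 - (-10)/(-1)) - 9)² = ((-21 - (-10)*(-1)) - 9)² = ((-21 - 1*10) - 9)² = ((-21 - 10) - 9)² = (-31 - 9)² = (-40)² = 1600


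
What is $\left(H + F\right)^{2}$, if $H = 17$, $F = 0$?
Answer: $289$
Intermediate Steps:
$\left(H + F\right)^{2} = \left(17 + 0\right)^{2} = 17^{2} = 289$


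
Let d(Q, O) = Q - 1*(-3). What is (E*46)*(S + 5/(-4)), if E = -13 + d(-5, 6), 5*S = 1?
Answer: 1449/2 ≈ 724.50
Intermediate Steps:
d(Q, O) = 3 + Q (d(Q, O) = Q + 3 = 3 + Q)
S = ⅕ (S = (⅕)*1 = ⅕ ≈ 0.20000)
E = -15 (E = -13 + (3 - 5) = -13 - 2 = -15)
(E*46)*(S + 5/(-4)) = (-15*46)*(⅕ + 5/(-4)) = -690*(⅕ - ¼*5) = -690*(⅕ - 5/4) = -690*(-21/20) = 1449/2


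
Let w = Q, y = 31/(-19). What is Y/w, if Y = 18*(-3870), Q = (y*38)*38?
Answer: 17415/589 ≈ 29.567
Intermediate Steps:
y = -31/19 (y = 31*(-1/19) = -31/19 ≈ -1.6316)
Q = -2356 (Q = -31/19*38*38 = -62*38 = -2356)
w = -2356
Y = -69660
Y/w = -69660/(-2356) = -69660*(-1/2356) = 17415/589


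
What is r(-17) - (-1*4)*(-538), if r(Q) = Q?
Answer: -2169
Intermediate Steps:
r(-17) - (-1*4)*(-538) = -17 - (-1*4)*(-538) = -17 - (-4)*(-538) = -17 - 1*2152 = -17 - 2152 = -2169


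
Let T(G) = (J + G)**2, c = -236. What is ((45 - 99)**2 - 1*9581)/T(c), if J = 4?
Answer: -6665/53824 ≈ -0.12383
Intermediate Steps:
T(G) = (4 + G)**2
((45 - 99)**2 - 1*9581)/T(c) = ((45 - 99)**2 - 1*9581)/((4 - 236)**2) = ((-54)**2 - 9581)/((-232)**2) = (2916 - 9581)/53824 = -6665*1/53824 = -6665/53824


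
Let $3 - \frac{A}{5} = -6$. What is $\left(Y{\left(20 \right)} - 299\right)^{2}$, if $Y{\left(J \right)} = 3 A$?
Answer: $26896$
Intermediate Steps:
$A = 45$ ($A = 15 - -30 = 15 + 30 = 45$)
$Y{\left(J \right)} = 135$ ($Y{\left(J \right)} = 3 \cdot 45 = 135$)
$\left(Y{\left(20 \right)} - 299\right)^{2} = \left(135 - 299\right)^{2} = \left(-164\right)^{2} = 26896$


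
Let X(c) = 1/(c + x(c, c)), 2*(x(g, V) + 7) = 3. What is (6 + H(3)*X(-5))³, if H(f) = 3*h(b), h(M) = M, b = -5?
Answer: 140608/343 ≈ 409.94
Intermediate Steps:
x(g, V) = -11/2 (x(g, V) = -7 + (½)*3 = -7 + 3/2 = -11/2)
X(c) = 1/(-11/2 + c) (X(c) = 1/(c - 11/2) = 1/(-11/2 + c))
H(f) = -15 (H(f) = 3*(-5) = -15)
(6 + H(3)*X(-5))³ = (6 - 30/(-11 + 2*(-5)))³ = (6 - 30/(-11 - 10))³ = (6 - 30/(-21))³ = (6 - 30*(-1)/21)³ = (6 - 15*(-2/21))³ = (6 + 10/7)³ = (52/7)³ = 140608/343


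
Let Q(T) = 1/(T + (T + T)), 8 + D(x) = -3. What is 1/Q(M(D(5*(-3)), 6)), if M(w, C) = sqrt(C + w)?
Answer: 3*I*sqrt(5) ≈ 6.7082*I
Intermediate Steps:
D(x) = -11 (D(x) = -8 - 3 = -11)
Q(T) = 1/(3*T) (Q(T) = 1/(T + 2*T) = 1/(3*T))
1/Q(M(D(5*(-3)), 6)) = 1/(1/(3*(sqrt(6 - 11)))) = 1/(1/(3*(sqrt(-5)))) = 1/(1/(3*((I*sqrt(5))))) = 1/((-I*sqrt(5)/5)/3) = 1/(-I*sqrt(5)/15) = 3*I*sqrt(5)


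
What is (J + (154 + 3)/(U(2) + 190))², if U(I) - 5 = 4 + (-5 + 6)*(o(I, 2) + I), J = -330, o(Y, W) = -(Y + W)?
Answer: 4205911609/38809 ≈ 1.0837e+5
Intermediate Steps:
o(Y, W) = -W - Y (o(Y, W) = -(W + Y) = -W - Y)
U(I) = 7 (U(I) = 5 + (4 + (-5 + 6)*((-1*2 - I) + I)) = 5 + (4 + 1*((-2 - I) + I)) = 5 + (4 + 1*(-2)) = 5 + (4 - 2) = 5 + 2 = 7)
(J + (154 + 3)/(U(2) + 190))² = (-330 + (154 + 3)/(7 + 190))² = (-330 + 157/197)² = (-64853/197)² = 4205911609/38809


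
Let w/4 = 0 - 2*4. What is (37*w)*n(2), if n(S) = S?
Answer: -2368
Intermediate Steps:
w = -32 (w = 4*(0 - 2*4) = 4*(0 - 8) = 4*(-8) = -32)
(37*w)*n(2) = (37*(-32))*2 = -1184*2 = -2368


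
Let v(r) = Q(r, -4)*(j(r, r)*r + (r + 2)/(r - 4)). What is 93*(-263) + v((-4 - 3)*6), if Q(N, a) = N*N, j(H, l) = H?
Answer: 71041731/23 ≈ 3.0888e+6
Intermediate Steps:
Q(N, a) = N²
v(r) = r²*(r² + (2 + r)/(-4 + r)) (v(r) = r²*(r*r + (r + 2)/(r - 4)) = r²*(r² + (2 + r)/(-4 + r)))
93*(-263) + v((-4 - 3)*6) = 93*(-263) + ((-4 - 3)*6)²*(2 + (-4 - 3)*6 + ((-4 - 3)*6)³ - 4*36*(-4 - 3)²)/(-4 + (-4 - 3)*6) = -24459 + (-7*6)²*(2 - 7*6 + (-7*6)³ - 4*(-7*6)²)/(-4 - 7*6) = -24459 + (-42)²*(2 - 42 + (-42)³ - 4*(-42)²)/(-4 - 42) = -24459 + 1764*(2 - 42 - 74088 - 4*1764)/(-46) = -24459 + 1764*(-1/46)*(2 - 42 - 74088 - 7056) = -24459 + 1764*(-1/46)*(-81184) = -24459 + 71604288/23 = 71041731/23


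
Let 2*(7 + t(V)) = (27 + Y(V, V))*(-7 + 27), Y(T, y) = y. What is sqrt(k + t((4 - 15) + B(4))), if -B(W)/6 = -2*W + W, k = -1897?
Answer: 4*I*sqrt(94) ≈ 38.781*I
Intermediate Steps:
B(W) = 6*W (B(W) = -6*(-2*W + W) = -(-6)*W = 6*W)
t(V) = 263 + 10*V (t(V) = -7 + ((27 + V)*(-7 + 27))/2 = -7 + ((27 + V)*20)/2 = -7 + (540 + 20*V)/2 = -7 + (270 + 10*V) = 263 + 10*V)
sqrt(k + t((4 - 15) + B(4))) = sqrt(-1897 + (263 + 10*((4 - 15) + 6*4))) = sqrt(-1897 + (263 + 10*(-11 + 24))) = sqrt(-1897 + (263 + 10*13)) = sqrt(-1897 + (263 + 130)) = sqrt(-1897 + 393) = sqrt(-1504) = 4*I*sqrt(94)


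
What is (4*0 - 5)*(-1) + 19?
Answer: 24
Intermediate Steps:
(4*0 - 5)*(-1) + 19 = (0 - 5)*(-1) + 19 = -5*(-1) + 19 = 5 + 19 = 24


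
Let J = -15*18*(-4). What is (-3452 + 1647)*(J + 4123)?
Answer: -9391415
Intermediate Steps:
J = 1080 (J = -270*(-4) = 1080)
(-3452 + 1647)*(J + 4123) = (-3452 + 1647)*(1080 + 4123) = -1805*5203 = -9391415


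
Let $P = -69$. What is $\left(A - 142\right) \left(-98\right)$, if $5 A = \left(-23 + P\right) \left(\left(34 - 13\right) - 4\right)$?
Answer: $\frac{222852}{5} \approx 44570.0$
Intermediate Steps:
$A = - \frac{1564}{5}$ ($A = \frac{\left(-23 - 69\right) \left(\left(34 - 13\right) - 4\right)}{5} = \frac{\left(-92\right) \left(\left(34 - 13\right) - 4\right)}{5} = \frac{\left(-92\right) \left(21 - 4\right)}{5} = \frac{\left(-92\right) 17}{5} = \frac{1}{5} \left(-1564\right) = - \frac{1564}{5} \approx -312.8$)
$\left(A - 142\right) \left(-98\right) = \left(- \frac{1564}{5} - 142\right) \left(-98\right) = \left(- \frac{2274}{5}\right) \left(-98\right) = \frac{222852}{5}$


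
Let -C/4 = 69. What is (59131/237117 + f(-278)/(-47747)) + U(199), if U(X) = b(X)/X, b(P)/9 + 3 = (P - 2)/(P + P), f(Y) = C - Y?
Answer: 121986707943619/896695374851598 ≈ 0.13604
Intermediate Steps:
C = -276 (C = -4*69 = -276)
f(Y) = -276 - Y
b(P) = -27 + 9*(-2 + P)/(2*P) (b(P) = -27 + 9*((P - 2)/(P + P)) = -27 + 9*((-2 + P)/((2*P))) = -27 + 9*((-2 + P)*(1/(2*P))) = -27 + 9*((-2 + P)/(2*P)) = -27 + 9*(-2 + P)/(2*P))
U(X) = (-45/2 - 9/X)/X
(59131/237117 + f(-278)/(-47747)) + U(199) = (59131/237117 + (-276 - 1*(-278))/(-47747)) + (9/2)*(-2 - 5*199)/199² = (59131*(1/237117) + (-276 + 278)*(-1/47747)) + (9/2)*(1/39601)*(-2 - 995) = (59131/237117 + 2*(-1/47747)) + (9/2)*(1/39601)*(-997) = (59131/237117 - 2/47747) - 8973/79202 = 2822853623/11321625399 - 8973/79202 = 121986707943619/896695374851598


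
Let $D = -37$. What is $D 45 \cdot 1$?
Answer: $-1665$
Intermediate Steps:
$D 45 \cdot 1 = \left(-37\right) 45 \cdot 1 = \left(-1665\right) 1 = -1665$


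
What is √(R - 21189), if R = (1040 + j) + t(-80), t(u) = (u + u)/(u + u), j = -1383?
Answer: I*√21531 ≈ 146.73*I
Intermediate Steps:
t(u) = 1 (t(u) = (2*u)/((2*u)) = (2*u)*(1/(2*u)) = 1)
R = -342 (R = (1040 - 1383) + 1 = -343 + 1 = -342)
√(R - 21189) = √(-342 - 21189) = √(-21531) = I*√21531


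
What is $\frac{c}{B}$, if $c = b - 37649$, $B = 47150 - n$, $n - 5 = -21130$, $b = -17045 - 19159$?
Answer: $- \frac{73853}{68275} \approx -1.0817$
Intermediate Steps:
$b = -36204$ ($b = -17045 - 19159 = -36204$)
$n = -21125$ ($n = 5 - 21130 = -21125$)
$B = 68275$ ($B = 47150 - -21125 = 47150 + 21125 = 68275$)
$c = -73853$ ($c = -36204 - 37649 = -73853$)
$\frac{c}{B} = - \frac{73853}{68275}$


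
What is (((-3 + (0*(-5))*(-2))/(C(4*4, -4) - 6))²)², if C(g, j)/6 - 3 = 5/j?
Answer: 16/81 ≈ 0.19753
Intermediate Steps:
C(g, j) = 18 + 30/j (C(g, j) = 18 + 6*(5/j) = 18 + 30/j)
(((-3 + (0*(-5))*(-2))/(C(4*4, -4) - 6))²)² = (((-3 + (0*(-5))*(-2))/((18 + 30/(-4)) - 6))²)² = (((-3 + 0*(-2))/((18 + 30*(-¼)) - 6))²)² = (((-3 + 0)/((18 - 15/2) - 6))²)² = ((-3/(21/2 - 6))²)² = ((-3/9/2)²)² = ((-3*2/9)²)² = ((-⅔)²)² = (4/9)² = 16/81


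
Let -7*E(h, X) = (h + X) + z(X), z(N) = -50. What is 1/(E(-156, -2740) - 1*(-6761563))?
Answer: 7/47333887 ≈ 1.4789e-7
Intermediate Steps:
E(h, X) = 50/7 - X/7 - h/7 (E(h, X) = -((h + X) - 50)/7 = -((X + h) - 50)/7 = -(-50 + X + h)/7 = 50/7 - X/7 - h/7)
1/(E(-156, -2740) - 1*(-6761563)) = 1/((50/7 - ⅐*(-2740) - ⅐*(-156)) - 1*(-6761563)) = 1/((50/7 + 2740/7 + 156/7) + 6761563) = 1/(2946/7 + 6761563) = 1/(47333887/7) = 7/47333887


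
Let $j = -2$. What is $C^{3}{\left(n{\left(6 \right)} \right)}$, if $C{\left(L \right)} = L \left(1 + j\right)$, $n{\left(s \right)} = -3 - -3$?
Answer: $0$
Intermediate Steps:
$n{\left(s \right)} = 0$ ($n{\left(s \right)} = -3 + 3 = 0$)
$C{\left(L \right)} = - L$ ($C{\left(L \right)} = L \left(1 - 2\right) = L \left(-1\right) = - L$)
$C^{3}{\left(n{\left(6 \right)} \right)} = \left(\left(-1\right) 0\right)^{3} = 0^{3} = 0$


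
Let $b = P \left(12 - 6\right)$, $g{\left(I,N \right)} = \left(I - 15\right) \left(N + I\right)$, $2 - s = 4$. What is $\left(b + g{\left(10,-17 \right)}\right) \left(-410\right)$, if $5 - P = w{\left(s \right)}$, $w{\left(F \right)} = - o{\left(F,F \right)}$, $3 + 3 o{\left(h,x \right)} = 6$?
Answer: $-29110$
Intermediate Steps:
$s = -2$ ($s = 2 - 4 = -2$)
$o{\left(h,x \right)} = 1$ ($o{\left(h,x \right)} = -1 + \frac{1}{3} \cdot 6 = -1 + 2 = 1$)
$w{\left(F \right)} = -1$ ($w{\left(F \right)} = \left(-1\right) 1 = -1$)
$P = 6$ ($P = 5 - -1 = 5 + 1 = 6$)
$g{\left(I,N \right)} = \left(-15 + I\right) \left(I + N\right)$
$b = 36$ ($b = 6 \left(12 - 6\right) = 6 \cdot 6 = 36$)
$\left(b + g{\left(10,-17 \right)}\right) \left(-410\right) = \left(36 + \left(10^{2} - 150 - -255 + 10 \left(-17\right)\right)\right) \left(-410\right) = \left(36 + \left(100 - 150 + 255 - 170\right)\right) \left(-410\right) = \left(36 + 35\right) \left(-410\right) = 71 \left(-410\right) = -29110$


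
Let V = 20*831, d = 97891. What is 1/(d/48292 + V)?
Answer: 48292/802710931 ≈ 6.0161e-5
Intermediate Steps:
V = 16620
1/(d/48292 + V) = 1/(97891/48292 + 16620) = 1/(802710931/48292) = 48292/802710931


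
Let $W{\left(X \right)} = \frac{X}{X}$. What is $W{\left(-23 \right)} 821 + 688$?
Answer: $1509$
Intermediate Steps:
$W{\left(X \right)} = 1$
$W{\left(-23 \right)} 821 + 688 = 1 \cdot 821 + 688 = 821 + 688 = 1509$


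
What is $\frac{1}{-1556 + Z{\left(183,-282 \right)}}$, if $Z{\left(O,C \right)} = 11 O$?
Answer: $\frac{1}{457} \approx 0.0021882$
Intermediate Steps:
$\frac{1}{-1556 + Z{\left(183,-282 \right)}} = \frac{1}{-1556 + 11 \cdot 183} = \frac{1}{-1556 + 2013} = \frac{1}{457}$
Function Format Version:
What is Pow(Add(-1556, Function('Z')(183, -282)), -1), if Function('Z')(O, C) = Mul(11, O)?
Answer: Rational(1, 457) ≈ 0.0021882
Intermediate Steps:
Pow(Add(-1556, Function('Z')(183, -282)), -1) = Pow(Add(-1556, Mul(11, 183)), -1) = Pow(Add(-1556, 2013), -1) = Pow(457, -1) = Rational(1, 457)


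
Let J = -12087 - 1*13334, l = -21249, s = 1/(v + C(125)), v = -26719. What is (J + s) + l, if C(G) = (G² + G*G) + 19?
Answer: -212348499/4550 ≈ -46670.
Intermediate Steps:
C(G) = 19 + 2*G² (C(G) = (G² + G²) + 19 = 2*G² + 19 = 19 + 2*G²)
s = 1/4550 (s = 1/(-26719 + (19 + 2*125²)) = 1/(-26719 + (19 + 2*15625)) = 1/(-26719 + (19 + 31250)) = 1/(-26719 + 31269) = 1/4550 ≈ 0.00021978)
J = -25421 (J = -12087 - 13334 = -25421)
(J + s) + l = (-25421 + 1/4550) - 21249 = -115665549/4550 - 21249 = -212348499/4550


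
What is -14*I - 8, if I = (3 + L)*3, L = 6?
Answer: -386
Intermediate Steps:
I = 27 (I = (3 + 6)*3 = 9*3 = 27)
-14*I - 8 = -14*27 - 8 = -378 - 8 = -386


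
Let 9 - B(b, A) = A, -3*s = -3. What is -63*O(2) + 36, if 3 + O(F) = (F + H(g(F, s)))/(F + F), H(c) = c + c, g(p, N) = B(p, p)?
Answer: -27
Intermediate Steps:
s = 1 (s = -⅓*(-3) = 1)
B(b, A) = 9 - A
g(p, N) = 9 - p
H(c) = 2*c
O(F) = -3 + (18 - F)/(2*F) (O(F) = -3 + (F + 2*(9 - F))/(F + F) = -3 + (F + (18 - 2*F))/((2*F)) = -3 + (18 - F)*(1/(2*F)) = -3 + (18 - F)/(2*F))
-63*O(2) + 36 = -63*(-7/2 + 9/2) + 36 = -63*1 + 36 = -63 + 36 = -27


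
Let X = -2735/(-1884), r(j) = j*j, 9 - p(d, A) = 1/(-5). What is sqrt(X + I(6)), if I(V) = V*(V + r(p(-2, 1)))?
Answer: sqrt(12096805569)/4710 ≈ 23.351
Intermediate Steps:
p(d, A) = 46/5 (p(d, A) = 9 - 1/(-5) = 9 - 1*(-1/5) = 9 + 1/5 = 46/5)
r(j) = j**2
I(V) = V*(2116/25 + V) (I(V) = V*(V + (46/5)**2) = V*(V + 2116/25) = V*(2116/25 + V))
X = 2735/1884 (X = -2735*(-1/1884) = 2735/1884 ≈ 1.4517)
sqrt(X + I(6)) = sqrt(2735/1884 + (1/25)*6*(2116 + 25*6)) = sqrt(2735/1884 + (1/25)*6*(2116 + 150)) = sqrt(2735/1884 + (1/25)*6*2266) = sqrt(2735/1884 + 13596/25) = sqrt(25683239/47100) = sqrt(12096805569)/4710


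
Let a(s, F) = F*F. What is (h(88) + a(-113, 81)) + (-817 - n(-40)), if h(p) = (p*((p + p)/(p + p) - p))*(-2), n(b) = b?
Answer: 21096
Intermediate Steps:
a(s, F) = F**2
h(p) = -2*p*(1 - p) (h(p) = (p*((2*p)/((2*p)) - p))*(-2) = (p*((2*p)*(1/(2*p)) - p))*(-2) = (p*(1 - p))*(-2) = -2*p*(1 - p))
(h(88) + a(-113, 81)) + (-817 - n(-40)) = (2*88*(-1 + 88) + 81**2) + (-817 - 1*(-40)) = (2*88*87 + 6561) + (-817 + 40) = (15312 + 6561) - 777 = 21873 - 777 = 21096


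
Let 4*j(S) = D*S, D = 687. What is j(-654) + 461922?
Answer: 699195/2 ≈ 3.4960e+5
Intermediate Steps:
j(S) = 687*S/4 (j(S) = (687*S)/4 = 687*S/4)
j(-654) + 461922 = (687/4)*(-654) + 461922 = -224649/2 + 461922 = 699195/2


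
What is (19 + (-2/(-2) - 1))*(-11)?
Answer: -209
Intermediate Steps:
(19 + (-2/(-2) - 1))*(-11) = (19 + (-2*(-½) - 1))*(-11) = (19 + (1 - 1))*(-11) = (19 + 0)*(-11) = 19*(-11) = -209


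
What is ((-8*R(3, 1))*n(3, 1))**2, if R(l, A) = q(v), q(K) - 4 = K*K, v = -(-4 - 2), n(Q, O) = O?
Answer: 102400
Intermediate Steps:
v = 6 (v = -1*(-6) = 6)
q(K) = 4 + K**2 (q(K) = 4 + K*K = 4 + K**2)
R(l, A) = 40 (R(l, A) = 4 + 6**2 = 4 + 36 = 40)
((-8*R(3, 1))*n(3, 1))**2 = (-8*40*1)**2 = (-320*1)**2 = (-320)**2 = 102400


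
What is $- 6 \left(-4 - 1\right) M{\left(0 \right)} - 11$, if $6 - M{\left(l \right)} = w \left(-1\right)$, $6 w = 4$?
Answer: $189$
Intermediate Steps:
$w = \frac{2}{3}$ ($w = \frac{1}{6} \cdot 4 = \frac{2}{3} \approx 0.66667$)
$M{\left(l \right)} = \frac{20}{3}$ ($M{\left(l \right)} = 6 - \frac{2}{3} \left(-1\right) = 6 - - \frac{2}{3} = 6 + \frac{2}{3} = \frac{20}{3}$)
$- 6 \left(-4 - 1\right) M{\left(0 \right)} - 11 = - 6 \left(-4 - 1\right) \frac{20}{3} - 11 = \left(-6\right) \left(-5\right) \frac{20}{3} - 11 = 30 \cdot \frac{20}{3} - 11 = 200 - 11 = 189$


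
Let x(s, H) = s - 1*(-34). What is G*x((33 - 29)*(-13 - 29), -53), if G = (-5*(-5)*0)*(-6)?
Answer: 0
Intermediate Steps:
x(s, H) = 34 + s (x(s, H) = s + 34 = 34 + s)
G = 0 (G = (25*0)*(-6) = 0*(-6) = 0)
G*x((33 - 29)*(-13 - 29), -53) = 0*(34 + (33 - 29)*(-13 - 29)) = 0*(34 + 4*(-42)) = 0*(34 - 168) = 0*(-134) = 0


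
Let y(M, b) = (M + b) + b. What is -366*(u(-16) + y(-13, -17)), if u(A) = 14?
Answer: 12078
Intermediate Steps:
y(M, b) = M + 2*b
-366*(u(-16) + y(-13, -17)) = -366*(14 + (-13 + 2*(-17))) = -366*(14 + (-13 - 34)) = -366*(14 - 47) = -366*(-33) = 12078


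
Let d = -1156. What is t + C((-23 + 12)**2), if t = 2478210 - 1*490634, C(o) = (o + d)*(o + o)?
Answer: 1737106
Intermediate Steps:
C(o) = 2*o*(-1156 + o) (C(o) = (o - 1156)*(o + o) = (-1156 + o)*(2*o) = 2*o*(-1156 + o))
t = 1987576 (t = 2478210 - 490634 = 1987576)
t + C((-23 + 12)**2) = 1987576 + 2*(-23 + 12)**2*(-1156 + (-23 + 12)**2) = 1987576 + 2*(-11)**2*(-1156 + (-11)**2) = 1987576 + 2*121*(-1156 + 121) = 1987576 + 2*121*(-1035) = 1987576 - 250470 = 1737106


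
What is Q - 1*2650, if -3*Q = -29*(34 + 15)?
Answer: -6529/3 ≈ -2176.3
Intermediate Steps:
Q = 1421/3 (Q = -(-29)*(34 + 15)/3 = -(-29)*49/3 = -1/3*(-1421) = 1421/3 ≈ 473.67)
Q - 1*2650 = 1421/3 - 1*2650 = 1421/3 - 2650 = -6529/3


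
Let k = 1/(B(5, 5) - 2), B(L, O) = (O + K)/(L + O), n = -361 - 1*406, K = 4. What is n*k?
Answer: 7670/11 ≈ 697.27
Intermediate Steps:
n = -767 (n = -361 - 406 = -767)
B(L, O) = (4 + O)/(L + O) (B(L, O) = (O + 4)/(L + O) = (4 + O)/(L + O))
k = -10/11 (k = 1/((4 + 5)/(5 + 5) - 2) = 1/(9/10 - 2) = 1/(-11/10) = -10/11 ≈ -0.90909)
n*k = -767*(-10/11) = 7670/11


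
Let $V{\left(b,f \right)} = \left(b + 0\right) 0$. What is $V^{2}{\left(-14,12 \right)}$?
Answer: $0$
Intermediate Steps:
$V{\left(b,f \right)} = 0$ ($V{\left(b,f \right)} = b 0 = 0$)
$V^{2}{\left(-14,12 \right)} = 0^{2} = 0$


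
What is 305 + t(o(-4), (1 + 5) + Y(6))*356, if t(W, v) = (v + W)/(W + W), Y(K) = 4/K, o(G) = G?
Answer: 559/3 ≈ 186.33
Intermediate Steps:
t(W, v) = (W + v)/(2*W) (t(W, v) = (W + v)/((2*W)) = (W + v)*(1/(2*W)) = (W + v)/(2*W))
305 + t(o(-4), (1 + 5) + Y(6))*356 = 305 + ((1/2)*(-4 + ((1 + 5) + 4/6))/(-4))*356 = 305 + ((1/2)*(-1/4)*(-4 + (6 + 4*(1/6))))*356 = 305 + ((1/2)*(-1/4)*(-4 + (6 + 2/3)))*356 = 305 + ((1/2)*(-1/4)*(-4 + 20/3))*356 = 305 + ((1/2)*(-1/4)*(8/3))*356 = 305 - 1/3*356 = 305 - 356/3 = 559/3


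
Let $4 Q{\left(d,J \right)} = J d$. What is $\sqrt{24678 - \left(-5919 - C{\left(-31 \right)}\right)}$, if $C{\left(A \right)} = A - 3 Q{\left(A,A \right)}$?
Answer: $\frac{\sqrt{119381}}{2} \approx 172.76$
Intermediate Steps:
$Q{\left(d,J \right)} = \frac{J d}{4}$
$C{\left(A \right)} = A - \frac{3 A^{2}}{4}$ ($C{\left(A \right)} = A - 3 \frac{A A}{4} = A - 3 \frac{A^{2}}{4} = A - \frac{3 A^{2}}{4}$)
$\sqrt{24678 - \left(-5919 - C{\left(-31 \right)}\right)} = \sqrt{24678 + \left(\left(\frac{1}{4} \left(-31\right) \left(4 - -93\right) - -8237\right) - 2318\right)} = \sqrt{24678 + \left(\left(\frac{1}{4} \left(-31\right) \left(4 + 93\right) + 8237\right) - 2318\right)} = \sqrt{24678 + \left(\left(\frac{1}{4} \left(-31\right) 97 + 8237\right) - 2318\right)} = \sqrt{24678 + \left(\left(- \frac{3007}{4} + 8237\right) - 2318\right)} = \sqrt{24678 + \left(\frac{29941}{4} - 2318\right)} = \sqrt{24678 + \frac{20669}{4}} = \sqrt{\frac{119381}{4}} = \frac{\sqrt{119381}}{2}$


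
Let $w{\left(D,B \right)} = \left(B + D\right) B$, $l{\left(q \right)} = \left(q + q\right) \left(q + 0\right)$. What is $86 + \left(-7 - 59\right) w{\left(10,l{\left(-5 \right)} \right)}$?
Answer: $-197914$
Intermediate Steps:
$l{\left(q \right)} = 2 q^{2}$ ($l{\left(q \right)} = 2 q q = 2 q^{2}$)
$w{\left(D,B \right)} = B \left(B + D\right)$
$86 + \left(-7 - 59\right) w{\left(10,l{\left(-5 \right)} \right)} = 86 + \left(-7 - 59\right) 2 \left(-5\right)^{2} \left(2 \left(-5\right)^{2} + 10\right) = 86 - 66 \cdot 2 \cdot 25 \left(2 \cdot 25 + 10\right) = 86 - 66 \cdot 50 \left(50 + 10\right) = 86 - 66 \cdot 50 \cdot 60 = 86 - 198000 = -197914$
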